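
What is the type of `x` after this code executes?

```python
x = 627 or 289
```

'or' returns first truthy value (int)

int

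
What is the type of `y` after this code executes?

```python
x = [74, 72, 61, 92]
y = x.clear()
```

list.clear() returns None

NoneType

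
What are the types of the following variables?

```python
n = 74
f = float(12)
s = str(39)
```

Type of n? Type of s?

n is assigned a bare integer (no decimal point), so it is an int; s is assigned the result of calling str(), which returns a str

int, str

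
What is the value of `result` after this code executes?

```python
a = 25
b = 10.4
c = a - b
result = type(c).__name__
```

a is int; b is float; c is float; result = 'float'

'float'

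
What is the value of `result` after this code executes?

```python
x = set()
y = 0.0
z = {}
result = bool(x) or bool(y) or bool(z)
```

x = set(); y = 0.0; z = {}; result = False

False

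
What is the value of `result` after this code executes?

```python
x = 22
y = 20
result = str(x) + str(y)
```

x = 22; y = 20; result = '2220'

'2220'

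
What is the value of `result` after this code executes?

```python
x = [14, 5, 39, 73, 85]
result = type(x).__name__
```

x is list; result = 'list'

'list'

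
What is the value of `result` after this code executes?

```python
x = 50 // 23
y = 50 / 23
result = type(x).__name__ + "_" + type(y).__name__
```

x is int; y is float; result = 'int_float'

'int_float'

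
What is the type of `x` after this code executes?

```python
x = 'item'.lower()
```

str.lower() returns str

str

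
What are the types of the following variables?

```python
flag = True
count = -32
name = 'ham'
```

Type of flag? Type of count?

flag is assigned the constant True, which has type bool; count is assigned a bare integer (no decimal point), so it is an int

bool, int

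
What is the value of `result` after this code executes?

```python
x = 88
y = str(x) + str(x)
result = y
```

x = 88; y = '8888'; result = '8888'

'8888'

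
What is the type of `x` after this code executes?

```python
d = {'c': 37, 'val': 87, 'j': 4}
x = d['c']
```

Accessing dict[str, int] with str key returns int

int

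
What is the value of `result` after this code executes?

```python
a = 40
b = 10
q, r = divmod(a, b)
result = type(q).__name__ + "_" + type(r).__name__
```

a is int; b is int; q is int; r is int; result = 'int_int'

'int_int'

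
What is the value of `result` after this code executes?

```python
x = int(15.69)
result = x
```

x = 15; result = 15

15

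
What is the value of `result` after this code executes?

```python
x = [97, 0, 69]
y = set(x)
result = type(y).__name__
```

x is list; y is set; result = 'set'

'set'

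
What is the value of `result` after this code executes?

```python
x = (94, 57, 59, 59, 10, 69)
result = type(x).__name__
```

x is tuple; result = 'tuple'

'tuple'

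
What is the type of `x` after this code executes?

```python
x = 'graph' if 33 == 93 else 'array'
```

Both branches of conditional are str

str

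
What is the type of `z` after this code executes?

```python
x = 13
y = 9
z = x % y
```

int % int = int

int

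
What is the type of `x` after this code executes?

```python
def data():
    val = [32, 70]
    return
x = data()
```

Bare return returns None

NoneType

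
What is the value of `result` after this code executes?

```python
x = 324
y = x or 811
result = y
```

x = 324; y = 324; result = 324

324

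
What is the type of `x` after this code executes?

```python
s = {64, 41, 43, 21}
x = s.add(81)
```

set.add() returns None (mutates in place)

NoneType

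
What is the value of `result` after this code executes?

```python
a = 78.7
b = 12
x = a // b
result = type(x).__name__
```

a is float; b is int; x is float; result = 'float'

'float'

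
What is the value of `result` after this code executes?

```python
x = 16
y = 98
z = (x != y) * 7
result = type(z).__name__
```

x is int; y is int; z is int; result = 'int'

'int'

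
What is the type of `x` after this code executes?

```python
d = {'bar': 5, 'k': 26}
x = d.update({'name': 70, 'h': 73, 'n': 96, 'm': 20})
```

dict.update() returns None

NoneType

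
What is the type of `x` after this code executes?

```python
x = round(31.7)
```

round() with no decimal places returns int

int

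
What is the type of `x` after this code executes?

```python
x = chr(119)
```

chr() returns str (single char)

str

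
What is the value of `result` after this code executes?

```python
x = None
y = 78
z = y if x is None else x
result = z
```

x = None; y = 78; z = 78; result = 78

78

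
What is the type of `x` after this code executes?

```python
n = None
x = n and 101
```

'and' returns first falsy value (None)

NoneType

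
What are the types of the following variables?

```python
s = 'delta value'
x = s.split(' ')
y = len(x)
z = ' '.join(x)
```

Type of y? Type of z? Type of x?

len() returns int; str.join() returns str; str.split() returns list

int, str, list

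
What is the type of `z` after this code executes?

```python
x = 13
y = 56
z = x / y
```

int / int = float

float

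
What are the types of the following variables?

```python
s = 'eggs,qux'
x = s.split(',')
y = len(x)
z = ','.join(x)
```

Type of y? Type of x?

len() returns int; str.split() returns list

int, list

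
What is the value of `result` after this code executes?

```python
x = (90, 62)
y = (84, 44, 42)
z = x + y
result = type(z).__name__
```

x is tuple; y is tuple; z is tuple; result = 'tuple'

'tuple'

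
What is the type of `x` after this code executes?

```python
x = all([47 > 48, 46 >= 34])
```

all() returns bool

bool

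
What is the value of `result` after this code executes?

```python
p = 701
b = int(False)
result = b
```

p = 701; b = 0; result = 0

0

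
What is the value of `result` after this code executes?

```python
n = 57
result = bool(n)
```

n = 57; result = True

True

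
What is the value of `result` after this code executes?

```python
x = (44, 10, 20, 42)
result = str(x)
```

x = (44, 10, 20, 42); result = '(44, 10, 20, 42)'

'(44, 10, 20, 42)'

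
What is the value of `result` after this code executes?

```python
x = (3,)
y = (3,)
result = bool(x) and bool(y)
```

x = (3,); y = (3,); result = True

True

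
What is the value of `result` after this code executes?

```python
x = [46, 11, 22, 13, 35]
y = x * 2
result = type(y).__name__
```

x is list; y is list; result = 'list'

'list'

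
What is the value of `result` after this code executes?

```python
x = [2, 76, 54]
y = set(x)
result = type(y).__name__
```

x is list; y is set; result = 'set'

'set'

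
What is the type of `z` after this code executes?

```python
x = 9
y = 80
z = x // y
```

int // int = int

int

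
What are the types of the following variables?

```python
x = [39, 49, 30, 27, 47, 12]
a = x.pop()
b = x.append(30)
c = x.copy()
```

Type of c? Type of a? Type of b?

copy() returns list; pop() returns element; append() returns None

list, int, NoneType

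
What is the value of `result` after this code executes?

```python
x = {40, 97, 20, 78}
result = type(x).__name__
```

x is set; result = 'set'

'set'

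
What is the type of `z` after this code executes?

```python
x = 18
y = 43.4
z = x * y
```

int * float = float

float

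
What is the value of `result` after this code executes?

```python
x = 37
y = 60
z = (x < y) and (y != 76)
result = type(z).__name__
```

x is int; y is int; z is bool; result = 'bool'

'bool'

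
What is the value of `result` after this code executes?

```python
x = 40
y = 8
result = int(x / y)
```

x = 40; y = 8; result = 5

5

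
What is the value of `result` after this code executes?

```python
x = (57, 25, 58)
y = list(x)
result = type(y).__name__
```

x is tuple; y is list; result = 'list'

'list'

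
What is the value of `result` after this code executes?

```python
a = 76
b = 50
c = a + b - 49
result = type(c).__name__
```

a is int; b is int; c is int; result = 'int'

'int'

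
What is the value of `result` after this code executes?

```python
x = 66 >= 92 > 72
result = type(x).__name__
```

x is bool; result = 'bool'

'bool'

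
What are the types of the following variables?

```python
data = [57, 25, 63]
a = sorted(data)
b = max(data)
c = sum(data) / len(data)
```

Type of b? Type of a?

max of ints returns int; sorted() returns list

int, list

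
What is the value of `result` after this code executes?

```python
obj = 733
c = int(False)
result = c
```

obj = 733; c = 0; result = 0

0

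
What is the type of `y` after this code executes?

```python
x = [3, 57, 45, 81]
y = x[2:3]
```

Slicing a list returns a list

list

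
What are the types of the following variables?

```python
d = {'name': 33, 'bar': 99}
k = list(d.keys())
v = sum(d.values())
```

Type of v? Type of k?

sum of ints is int; list() converts to list

int, list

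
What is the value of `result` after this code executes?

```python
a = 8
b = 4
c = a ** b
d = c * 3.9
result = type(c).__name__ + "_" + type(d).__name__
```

a is int; b is int; c is int; d is float; result = 'int_float'

'int_float'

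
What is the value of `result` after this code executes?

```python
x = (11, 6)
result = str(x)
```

x = (11, 6); result = '(11, 6)'

'(11, 6)'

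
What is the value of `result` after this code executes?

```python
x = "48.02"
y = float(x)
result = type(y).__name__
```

x is str; y is float; result = 'float'

'float'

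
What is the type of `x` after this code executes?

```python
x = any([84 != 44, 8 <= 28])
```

any() returns bool

bool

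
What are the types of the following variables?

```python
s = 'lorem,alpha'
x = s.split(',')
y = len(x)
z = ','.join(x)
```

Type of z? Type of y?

str.join() returns str; len() returns int

str, int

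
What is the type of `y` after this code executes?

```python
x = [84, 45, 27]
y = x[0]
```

Indexing list[int] returns int

int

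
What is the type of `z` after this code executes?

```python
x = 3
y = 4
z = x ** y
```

positive int ** positive int = int

int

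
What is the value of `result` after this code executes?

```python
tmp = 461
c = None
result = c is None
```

tmp = 461; c = None; result = True

True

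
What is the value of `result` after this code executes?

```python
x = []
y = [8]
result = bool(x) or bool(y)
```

x = []; y = [8]; result = True

True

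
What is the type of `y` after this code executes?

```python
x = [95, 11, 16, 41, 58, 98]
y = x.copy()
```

list.copy() returns list

list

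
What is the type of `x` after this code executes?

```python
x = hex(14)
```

hex() returns str representation

str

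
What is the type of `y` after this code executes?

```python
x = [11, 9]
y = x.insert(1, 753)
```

list.insert() returns None

NoneType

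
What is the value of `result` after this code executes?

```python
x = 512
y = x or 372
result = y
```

x = 512; y = 512; result = 512

512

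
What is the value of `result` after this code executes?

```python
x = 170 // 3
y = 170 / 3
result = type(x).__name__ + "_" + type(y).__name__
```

x is int; y is float; result = 'int_float'

'int_float'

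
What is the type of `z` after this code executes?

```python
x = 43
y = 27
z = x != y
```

Comparison returns bool

bool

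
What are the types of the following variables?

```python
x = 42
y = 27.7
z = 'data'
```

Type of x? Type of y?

x is assigned a bare integer (no decimal point), so it is an int; y is assigned a number with a decimal point, so it is a float

int, float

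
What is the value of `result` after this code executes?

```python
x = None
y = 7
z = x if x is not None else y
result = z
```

x = None; y = 7; z = 7; result = 7

7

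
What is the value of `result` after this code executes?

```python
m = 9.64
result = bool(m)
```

m = 9.64; result = True

True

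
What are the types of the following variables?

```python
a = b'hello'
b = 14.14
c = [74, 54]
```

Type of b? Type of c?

b is assigned a number with a decimal point, so it is a float; c is assigned a list literal (square brackets)

float, list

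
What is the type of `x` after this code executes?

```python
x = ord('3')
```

ord() returns int (code point)

int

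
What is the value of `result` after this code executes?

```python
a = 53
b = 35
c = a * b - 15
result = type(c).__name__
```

a is int; b is int; c is int; result = 'int'

'int'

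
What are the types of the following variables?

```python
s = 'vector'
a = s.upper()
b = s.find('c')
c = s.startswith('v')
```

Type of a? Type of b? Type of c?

upper() returns str; find() returns int; startswith() returns bool

str, int, bool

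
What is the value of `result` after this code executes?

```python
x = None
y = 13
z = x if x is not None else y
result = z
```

x = None; y = 13; z = 13; result = 13

13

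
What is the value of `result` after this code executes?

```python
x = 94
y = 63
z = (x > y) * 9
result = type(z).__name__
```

x is int; y is int; z is int; result = 'int'

'int'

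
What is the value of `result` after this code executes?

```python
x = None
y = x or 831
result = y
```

x = None; y = 831; result = 831

831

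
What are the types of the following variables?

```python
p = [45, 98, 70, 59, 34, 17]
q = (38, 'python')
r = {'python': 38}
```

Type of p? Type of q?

p is assigned a list literal (square brackets); q is assigned a tuple (parenthesized, comma-separated values)

list, tuple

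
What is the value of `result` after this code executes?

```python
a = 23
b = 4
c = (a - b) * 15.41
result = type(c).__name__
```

a is int; b is int; c is float; result = 'float'

'float'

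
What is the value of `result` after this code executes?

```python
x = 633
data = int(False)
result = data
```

x = 633; data = 0; result = 0

0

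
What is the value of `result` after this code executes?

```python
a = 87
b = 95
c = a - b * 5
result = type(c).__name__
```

a is int; b is int; c is int; result = 'int'

'int'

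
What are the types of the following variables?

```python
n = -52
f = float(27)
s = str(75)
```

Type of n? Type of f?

n is assigned a bare integer (no decimal point), so it is an int; f is assigned the result of calling float(), which returns a float

int, float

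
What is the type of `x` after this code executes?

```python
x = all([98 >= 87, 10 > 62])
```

all() returns bool

bool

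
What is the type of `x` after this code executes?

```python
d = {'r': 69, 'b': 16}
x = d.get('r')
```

dict.get() returns value type when found

int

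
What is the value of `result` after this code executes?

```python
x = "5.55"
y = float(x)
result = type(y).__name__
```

x is str; y is float; result = 'float'

'float'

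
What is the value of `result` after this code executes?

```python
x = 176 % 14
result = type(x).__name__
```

x is int; result = 'int'

'int'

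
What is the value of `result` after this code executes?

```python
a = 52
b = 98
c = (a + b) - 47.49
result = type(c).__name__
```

a is int; b is int; c is float; result = 'float'

'float'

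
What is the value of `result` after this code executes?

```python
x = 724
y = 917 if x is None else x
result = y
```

x = 724; y = 724; result = 724

724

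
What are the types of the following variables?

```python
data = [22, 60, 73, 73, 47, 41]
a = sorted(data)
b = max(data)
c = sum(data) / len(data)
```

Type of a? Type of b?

sorted() returns list; max of ints returns int

list, int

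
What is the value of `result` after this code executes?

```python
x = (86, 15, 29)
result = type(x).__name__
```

x is tuple; result = 'tuple'

'tuple'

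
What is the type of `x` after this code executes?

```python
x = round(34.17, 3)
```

round() with decimal places returns float

float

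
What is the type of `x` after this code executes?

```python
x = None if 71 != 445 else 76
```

71 != 445 is True, so the if branch is taken

NoneType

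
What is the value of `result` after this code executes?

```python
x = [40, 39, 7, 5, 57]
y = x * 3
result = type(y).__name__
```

x is list; y is list; result = 'list'

'list'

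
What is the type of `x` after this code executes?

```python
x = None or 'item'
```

'or' with None returns the other truthy value (str)

str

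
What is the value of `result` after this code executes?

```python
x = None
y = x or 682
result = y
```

x = None; y = 682; result = 682

682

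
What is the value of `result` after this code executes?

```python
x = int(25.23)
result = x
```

x = 25; result = 25

25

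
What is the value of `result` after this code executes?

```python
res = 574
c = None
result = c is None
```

res = 574; c = None; result = True

True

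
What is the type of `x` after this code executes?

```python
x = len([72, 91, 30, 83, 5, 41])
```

len() always returns int

int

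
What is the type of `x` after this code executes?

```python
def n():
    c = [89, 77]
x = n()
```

Function without return returns None

NoneType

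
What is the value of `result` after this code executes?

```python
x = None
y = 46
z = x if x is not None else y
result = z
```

x = None; y = 46; z = 46; result = 46

46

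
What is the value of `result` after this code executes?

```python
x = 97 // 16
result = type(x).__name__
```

x is int; result = 'int'

'int'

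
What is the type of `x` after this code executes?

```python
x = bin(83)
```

bin() returns str representation

str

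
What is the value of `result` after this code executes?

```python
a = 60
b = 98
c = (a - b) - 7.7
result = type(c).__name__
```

a is int; b is int; c is float; result = 'float'

'float'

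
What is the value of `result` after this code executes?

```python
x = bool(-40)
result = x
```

x = True; result = True

True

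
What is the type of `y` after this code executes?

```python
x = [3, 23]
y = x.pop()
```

list.pop() returns the popped element

int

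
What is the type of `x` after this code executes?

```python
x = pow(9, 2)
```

pow(int, int) returns int

int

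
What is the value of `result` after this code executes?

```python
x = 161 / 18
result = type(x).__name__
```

x is float; result = 'float'

'float'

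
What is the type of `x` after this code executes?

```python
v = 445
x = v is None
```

'is' comparison returns bool

bool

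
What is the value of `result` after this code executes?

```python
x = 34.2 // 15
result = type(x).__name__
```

x is float; result = 'float'

'float'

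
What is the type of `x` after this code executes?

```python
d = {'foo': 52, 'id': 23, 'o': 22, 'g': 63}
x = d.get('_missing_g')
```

dict.get() returns None when key not found

NoneType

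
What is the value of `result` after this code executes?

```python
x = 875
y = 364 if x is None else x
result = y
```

x = 875; y = 875; result = 875

875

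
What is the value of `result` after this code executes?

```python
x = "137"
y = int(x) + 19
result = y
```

x = '137'; y = 156; result = 156

156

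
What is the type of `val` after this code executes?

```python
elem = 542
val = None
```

None has type NoneType

NoneType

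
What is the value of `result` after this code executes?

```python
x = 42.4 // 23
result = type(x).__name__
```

x is float; result = 'float'

'float'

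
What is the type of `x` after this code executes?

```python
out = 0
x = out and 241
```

'and' returns first falsy value (0 is int)

int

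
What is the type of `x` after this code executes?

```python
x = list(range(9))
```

list(range()) returns list

list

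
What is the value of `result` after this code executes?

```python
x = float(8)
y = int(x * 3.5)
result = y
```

x = 8.0; y = 28; result = 28

28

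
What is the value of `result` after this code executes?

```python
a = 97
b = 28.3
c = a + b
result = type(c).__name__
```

a is int; b is float; c is float; result = 'float'

'float'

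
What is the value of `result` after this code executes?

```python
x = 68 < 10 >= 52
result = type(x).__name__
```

x is bool; result = 'bool'

'bool'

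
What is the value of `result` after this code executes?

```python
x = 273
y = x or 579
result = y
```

x = 273; y = 273; result = 273

273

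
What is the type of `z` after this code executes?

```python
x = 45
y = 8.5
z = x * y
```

int * float = float

float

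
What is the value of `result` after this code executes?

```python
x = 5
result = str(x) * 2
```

x = 5; result = '55'

'55'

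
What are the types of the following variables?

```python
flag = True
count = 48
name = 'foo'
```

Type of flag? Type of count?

flag is assigned the constant True, which has type bool; count is assigned a bare integer (no decimal point), so it is an int

bool, int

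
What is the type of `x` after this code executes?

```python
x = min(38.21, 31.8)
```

min() of floats returns float

float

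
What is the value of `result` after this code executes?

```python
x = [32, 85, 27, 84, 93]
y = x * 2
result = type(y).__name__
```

x is list; y is list; result = 'list'

'list'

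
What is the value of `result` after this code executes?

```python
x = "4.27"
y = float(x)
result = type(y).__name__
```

x is str; y is float; result = 'float'

'float'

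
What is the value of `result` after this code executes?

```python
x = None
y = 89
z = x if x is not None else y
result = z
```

x = None; y = 89; z = 89; result = 89

89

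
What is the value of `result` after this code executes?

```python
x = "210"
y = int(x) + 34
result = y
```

x = '210'; y = 244; result = 244

244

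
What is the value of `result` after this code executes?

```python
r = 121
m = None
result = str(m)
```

r = 121; m = None; result = 'None'

'None'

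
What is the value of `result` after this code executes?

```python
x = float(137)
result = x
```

x = 137.0; result = 137.0

137.0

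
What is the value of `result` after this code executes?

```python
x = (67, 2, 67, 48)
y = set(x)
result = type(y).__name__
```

x is tuple; y is set; result = 'set'

'set'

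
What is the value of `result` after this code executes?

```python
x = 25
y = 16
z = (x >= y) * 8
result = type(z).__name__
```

x is int; y is int; z is int; result = 'int'

'int'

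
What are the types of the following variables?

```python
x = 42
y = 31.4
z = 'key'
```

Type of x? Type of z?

x is assigned a bare integer (no decimal point), so it is an int; z is assigned a quoted string literal, so it is a str

int, str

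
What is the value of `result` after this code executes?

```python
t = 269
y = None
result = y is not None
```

t = 269; y = None; result = False

False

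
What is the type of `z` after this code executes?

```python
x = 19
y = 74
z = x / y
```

int / int = float

float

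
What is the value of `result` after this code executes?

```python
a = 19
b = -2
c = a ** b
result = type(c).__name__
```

a is int; b is int; c is float; result = 'float'

'float'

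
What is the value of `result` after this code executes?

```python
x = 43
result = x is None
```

x = 43; result = False

False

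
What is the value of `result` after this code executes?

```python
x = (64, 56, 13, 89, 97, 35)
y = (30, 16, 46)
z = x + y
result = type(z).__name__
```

x is tuple; y is tuple; z is tuple; result = 'tuple'

'tuple'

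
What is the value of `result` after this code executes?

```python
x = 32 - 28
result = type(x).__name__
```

x is int; result = 'int'

'int'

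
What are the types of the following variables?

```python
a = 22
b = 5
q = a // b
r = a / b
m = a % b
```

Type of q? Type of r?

// returns int; / returns float

int, float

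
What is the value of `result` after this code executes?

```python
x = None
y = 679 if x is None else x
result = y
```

x = None; y = 679; result = 679

679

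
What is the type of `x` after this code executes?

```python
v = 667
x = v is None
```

'is' comparison returns bool

bool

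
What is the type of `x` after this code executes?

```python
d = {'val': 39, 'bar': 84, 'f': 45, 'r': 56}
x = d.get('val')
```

dict.get() returns value type when found

int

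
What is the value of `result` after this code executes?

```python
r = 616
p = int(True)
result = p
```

r = 616; p = 1; result = 1

1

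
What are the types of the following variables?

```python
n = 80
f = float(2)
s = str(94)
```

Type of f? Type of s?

f is assigned the result of calling float(), which returns a float; s is assigned the result of calling str(), which returns a str

float, str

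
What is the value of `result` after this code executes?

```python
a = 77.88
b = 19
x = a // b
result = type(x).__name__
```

a is float; b is int; x is float; result = 'float'

'float'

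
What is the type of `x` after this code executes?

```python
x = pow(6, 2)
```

pow(int, int) returns int

int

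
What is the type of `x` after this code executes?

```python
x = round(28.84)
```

round() with no decimal places returns int

int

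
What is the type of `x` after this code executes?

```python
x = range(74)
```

range() returns a range object

range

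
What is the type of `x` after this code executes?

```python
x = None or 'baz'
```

'or' with None returns the other truthy value (str)

str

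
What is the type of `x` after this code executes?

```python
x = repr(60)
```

repr() returns str

str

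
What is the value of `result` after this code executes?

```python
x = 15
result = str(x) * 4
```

x = 15; result = '15151515'

'15151515'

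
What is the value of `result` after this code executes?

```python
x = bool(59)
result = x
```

x = True; result = True

True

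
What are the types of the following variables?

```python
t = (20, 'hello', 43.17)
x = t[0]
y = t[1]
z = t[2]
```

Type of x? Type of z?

tuple[0] is int; tuple[2] is float

int, float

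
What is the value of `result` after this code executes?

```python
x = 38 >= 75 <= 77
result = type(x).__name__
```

x is bool; result = 'bool'

'bool'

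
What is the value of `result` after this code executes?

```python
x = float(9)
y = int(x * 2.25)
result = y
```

x = 9.0; y = 20; result = 20

20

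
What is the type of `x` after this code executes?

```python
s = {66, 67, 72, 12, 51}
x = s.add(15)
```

set.add() returns None (mutates in place)

NoneType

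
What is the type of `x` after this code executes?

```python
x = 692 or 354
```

'or' returns first truthy value (int)

int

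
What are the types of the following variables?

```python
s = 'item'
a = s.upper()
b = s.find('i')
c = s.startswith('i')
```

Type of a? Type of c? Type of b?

upper() returns str; startswith() returns bool; find() returns int

str, bool, int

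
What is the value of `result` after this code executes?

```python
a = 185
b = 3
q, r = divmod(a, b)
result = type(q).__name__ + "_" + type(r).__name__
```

a is int; b is int; q is int; r is int; result = 'int_int'

'int_int'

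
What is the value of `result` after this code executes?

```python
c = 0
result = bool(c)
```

c = 0; result = False

False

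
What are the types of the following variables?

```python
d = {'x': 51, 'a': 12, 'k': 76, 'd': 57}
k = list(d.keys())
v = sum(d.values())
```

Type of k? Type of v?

list() converts to list; sum of ints is int

list, int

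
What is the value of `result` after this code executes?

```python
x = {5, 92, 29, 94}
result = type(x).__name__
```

x is set; result = 'set'

'set'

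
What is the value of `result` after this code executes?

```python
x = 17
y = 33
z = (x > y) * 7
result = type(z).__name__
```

x is int; y is int; z is int; result = 'int'

'int'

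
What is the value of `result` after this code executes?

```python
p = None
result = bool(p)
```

p = None; result = False

False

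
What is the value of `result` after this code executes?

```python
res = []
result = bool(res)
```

res = []; result = False

False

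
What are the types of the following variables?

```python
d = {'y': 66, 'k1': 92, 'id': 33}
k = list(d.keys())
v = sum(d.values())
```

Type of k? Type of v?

list() converts to list; sum of ints is int

list, int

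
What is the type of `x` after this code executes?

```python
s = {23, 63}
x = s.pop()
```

Popping from set[int] returns int

int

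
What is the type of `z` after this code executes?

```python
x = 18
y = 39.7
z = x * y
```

int * float = float

float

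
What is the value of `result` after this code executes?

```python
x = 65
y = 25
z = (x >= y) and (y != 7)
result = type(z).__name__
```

x is int; y is int; z is bool; result = 'bool'

'bool'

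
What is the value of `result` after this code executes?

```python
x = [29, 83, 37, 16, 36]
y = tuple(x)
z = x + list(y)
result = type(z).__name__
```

x is list; y is tuple; z is list; result = 'list'

'list'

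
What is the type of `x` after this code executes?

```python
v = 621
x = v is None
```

'is' comparison returns bool

bool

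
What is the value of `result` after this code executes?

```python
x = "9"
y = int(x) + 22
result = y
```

x = '9'; y = 31; result = 31

31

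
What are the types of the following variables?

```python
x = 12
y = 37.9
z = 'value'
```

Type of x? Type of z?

x is assigned a bare integer (no decimal point), so it is an int; z is assigned a quoted string literal, so it is a str

int, str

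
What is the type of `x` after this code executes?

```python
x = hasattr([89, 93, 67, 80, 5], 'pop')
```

hasattr() returns bool

bool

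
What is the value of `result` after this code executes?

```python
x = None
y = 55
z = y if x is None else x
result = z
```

x = None; y = 55; z = 55; result = 55

55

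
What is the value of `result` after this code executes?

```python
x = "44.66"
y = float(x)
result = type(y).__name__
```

x is str; y is float; result = 'float'

'float'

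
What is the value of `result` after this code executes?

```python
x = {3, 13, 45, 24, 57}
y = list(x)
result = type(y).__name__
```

x is set; y is list; result = 'list'

'list'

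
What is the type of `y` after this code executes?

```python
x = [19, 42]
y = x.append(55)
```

list.append() returns None (mutates in place)

NoneType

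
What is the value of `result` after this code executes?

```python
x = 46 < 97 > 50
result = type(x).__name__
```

x is bool; result = 'bool'

'bool'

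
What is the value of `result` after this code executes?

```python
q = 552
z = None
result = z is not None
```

q = 552; z = None; result = False

False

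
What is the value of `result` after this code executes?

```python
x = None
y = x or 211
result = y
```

x = None; y = 211; result = 211

211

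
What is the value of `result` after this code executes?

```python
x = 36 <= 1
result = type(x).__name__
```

x is bool; result = 'bool'

'bool'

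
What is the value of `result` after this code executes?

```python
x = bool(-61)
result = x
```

x = True; result = True

True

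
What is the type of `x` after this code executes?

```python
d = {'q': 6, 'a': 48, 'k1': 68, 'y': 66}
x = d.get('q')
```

dict.get() returns value type when found

int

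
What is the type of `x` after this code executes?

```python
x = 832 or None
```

'or' returns first truthy value

int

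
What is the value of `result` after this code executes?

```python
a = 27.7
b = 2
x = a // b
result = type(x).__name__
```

a is float; b is int; x is float; result = 'float'

'float'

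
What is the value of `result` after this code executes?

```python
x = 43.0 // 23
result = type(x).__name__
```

x is float; result = 'float'

'float'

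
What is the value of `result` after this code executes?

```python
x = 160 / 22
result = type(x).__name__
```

x is float; result = 'float'

'float'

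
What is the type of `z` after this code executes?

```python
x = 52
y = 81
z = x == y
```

Equality comparison returns bool

bool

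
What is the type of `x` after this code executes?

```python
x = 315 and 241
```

'and' with truthy values returns last operand (int)

int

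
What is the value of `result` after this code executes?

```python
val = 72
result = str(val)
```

val = 72; result = '72'

'72'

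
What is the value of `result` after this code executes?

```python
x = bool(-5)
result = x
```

x = True; result = True

True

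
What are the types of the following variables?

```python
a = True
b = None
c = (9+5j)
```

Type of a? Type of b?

a is assigned the constant True, which has type bool; b is assigned None, whose type is NoneType

bool, NoneType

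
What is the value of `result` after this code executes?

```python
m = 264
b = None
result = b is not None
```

m = 264; b = None; result = False

False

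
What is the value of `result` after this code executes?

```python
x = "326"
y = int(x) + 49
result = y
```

x = '326'; y = 375; result = 375

375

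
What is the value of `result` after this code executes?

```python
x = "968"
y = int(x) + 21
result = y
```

x = '968'; y = 989; result = 989

989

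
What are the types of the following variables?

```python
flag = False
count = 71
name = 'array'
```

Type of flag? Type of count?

flag is assigned the constant False, which has type bool; count is assigned a bare integer (no decimal point), so it is an int

bool, int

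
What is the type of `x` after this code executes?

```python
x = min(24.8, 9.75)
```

min() of floats returns float

float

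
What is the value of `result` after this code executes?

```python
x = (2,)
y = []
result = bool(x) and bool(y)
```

x = (2,); y = []; result = False

False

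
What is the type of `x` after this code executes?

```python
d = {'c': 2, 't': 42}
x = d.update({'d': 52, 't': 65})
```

dict.update() returns None

NoneType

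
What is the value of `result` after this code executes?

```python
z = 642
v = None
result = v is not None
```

z = 642; v = None; result = False

False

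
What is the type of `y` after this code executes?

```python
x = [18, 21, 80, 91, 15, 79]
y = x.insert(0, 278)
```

list.insert() returns None

NoneType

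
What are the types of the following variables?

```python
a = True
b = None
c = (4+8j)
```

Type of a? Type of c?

a is assigned the constant True, which has type bool; c is assigned (4+8j), an int plus an imaginary literal (j suffix), which evaluates to complex

bool, complex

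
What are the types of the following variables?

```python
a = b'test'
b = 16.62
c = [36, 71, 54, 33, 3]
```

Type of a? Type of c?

a is assigned a bytes literal (b'...' prefix); c is assigned a list literal (square brackets)

bytes, list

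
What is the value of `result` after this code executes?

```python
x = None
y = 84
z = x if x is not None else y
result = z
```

x = None; y = 84; z = 84; result = 84

84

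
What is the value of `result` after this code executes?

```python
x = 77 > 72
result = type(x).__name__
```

x is bool; result = 'bool'

'bool'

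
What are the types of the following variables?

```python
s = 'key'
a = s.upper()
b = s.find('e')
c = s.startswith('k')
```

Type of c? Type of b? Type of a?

startswith() returns bool; find() returns int; upper() returns str

bool, int, str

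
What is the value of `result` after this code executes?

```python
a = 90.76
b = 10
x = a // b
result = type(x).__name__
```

a is float; b is int; x is float; result = 'float'

'float'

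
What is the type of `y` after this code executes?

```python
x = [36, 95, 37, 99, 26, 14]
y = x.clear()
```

list.clear() returns None

NoneType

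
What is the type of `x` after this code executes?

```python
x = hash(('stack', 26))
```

hash() returns int

int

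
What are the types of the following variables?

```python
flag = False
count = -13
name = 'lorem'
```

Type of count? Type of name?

count is assigned a bare integer (no decimal point), so it is an int; name is assigned a quoted string literal, so it is a str

int, str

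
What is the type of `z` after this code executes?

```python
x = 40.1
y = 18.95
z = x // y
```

float // float = float

float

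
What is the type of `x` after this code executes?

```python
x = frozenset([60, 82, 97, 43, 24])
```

frozenset() returns frozenset

frozenset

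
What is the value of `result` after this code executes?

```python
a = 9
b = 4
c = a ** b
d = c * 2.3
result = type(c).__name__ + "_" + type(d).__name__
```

a is int; b is int; c is int; d is float; result = 'int_float'

'int_float'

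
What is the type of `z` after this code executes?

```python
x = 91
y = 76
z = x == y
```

Equality comparison returns bool

bool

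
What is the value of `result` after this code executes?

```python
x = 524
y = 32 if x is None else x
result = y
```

x = 524; y = 524; result = 524

524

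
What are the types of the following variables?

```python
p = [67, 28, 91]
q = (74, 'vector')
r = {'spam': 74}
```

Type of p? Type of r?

p is assigned a list literal (square brackets); r is assigned a dict literal ({key: value})

list, dict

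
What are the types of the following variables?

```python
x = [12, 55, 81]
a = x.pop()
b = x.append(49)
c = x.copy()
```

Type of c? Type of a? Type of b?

copy() returns list; pop() returns element; append() returns None

list, int, NoneType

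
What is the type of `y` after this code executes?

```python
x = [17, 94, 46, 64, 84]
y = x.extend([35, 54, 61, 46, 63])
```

list.extend() returns None

NoneType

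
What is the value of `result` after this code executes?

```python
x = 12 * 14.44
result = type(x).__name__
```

x is float; result = 'float'

'float'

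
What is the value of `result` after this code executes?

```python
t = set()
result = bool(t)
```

t = set(); result = False

False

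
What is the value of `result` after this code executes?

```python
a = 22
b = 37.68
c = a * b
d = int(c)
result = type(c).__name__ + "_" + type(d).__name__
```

a is int; b is float; c is float; d is int; result = 'float_int'

'float_int'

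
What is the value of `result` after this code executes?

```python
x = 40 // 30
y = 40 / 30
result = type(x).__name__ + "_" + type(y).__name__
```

x is int; y is float; result = 'int_float'

'int_float'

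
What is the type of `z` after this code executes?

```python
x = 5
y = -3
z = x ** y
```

int ** negative = float

float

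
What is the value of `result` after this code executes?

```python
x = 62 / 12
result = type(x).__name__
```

x is float; result = 'float'

'float'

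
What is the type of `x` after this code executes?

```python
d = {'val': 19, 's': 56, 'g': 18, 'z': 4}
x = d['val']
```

Accessing dict[str, int] with str key returns int

int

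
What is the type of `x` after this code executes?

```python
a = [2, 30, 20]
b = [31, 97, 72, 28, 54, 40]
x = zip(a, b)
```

zip() returns a zip object

zip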